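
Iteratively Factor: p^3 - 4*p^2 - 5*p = (p + 1)*(p^2 - 5*p) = p*(p + 1)*(p - 5)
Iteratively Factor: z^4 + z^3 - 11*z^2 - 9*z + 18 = (z + 3)*(z^3 - 2*z^2 - 5*z + 6) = (z + 2)*(z + 3)*(z^2 - 4*z + 3) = (z - 3)*(z + 2)*(z + 3)*(z - 1)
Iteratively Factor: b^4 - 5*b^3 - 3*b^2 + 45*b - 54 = (b - 3)*(b^3 - 2*b^2 - 9*b + 18) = (b - 3)^2*(b^2 + b - 6) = (b - 3)^2*(b - 2)*(b + 3)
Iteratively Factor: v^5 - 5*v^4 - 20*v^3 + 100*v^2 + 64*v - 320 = (v - 2)*(v^4 - 3*v^3 - 26*v^2 + 48*v + 160) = (v - 2)*(v + 4)*(v^3 - 7*v^2 + 2*v + 40) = (v - 2)*(v + 2)*(v + 4)*(v^2 - 9*v + 20) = (v - 5)*(v - 2)*(v + 2)*(v + 4)*(v - 4)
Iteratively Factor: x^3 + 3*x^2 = (x)*(x^2 + 3*x) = x*(x + 3)*(x)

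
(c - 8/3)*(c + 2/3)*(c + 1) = c^3 - c^2 - 34*c/9 - 16/9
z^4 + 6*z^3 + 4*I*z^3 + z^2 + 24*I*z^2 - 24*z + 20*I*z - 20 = (z + 1)*(z + 5)*(z + 2*I)^2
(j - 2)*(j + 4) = j^2 + 2*j - 8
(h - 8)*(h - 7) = h^2 - 15*h + 56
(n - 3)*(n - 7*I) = n^2 - 3*n - 7*I*n + 21*I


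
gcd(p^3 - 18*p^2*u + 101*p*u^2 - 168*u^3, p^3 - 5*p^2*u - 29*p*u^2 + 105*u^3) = p^2 - 10*p*u + 21*u^2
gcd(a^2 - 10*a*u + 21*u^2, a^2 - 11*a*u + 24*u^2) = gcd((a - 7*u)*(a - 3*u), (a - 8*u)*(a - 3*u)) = -a + 3*u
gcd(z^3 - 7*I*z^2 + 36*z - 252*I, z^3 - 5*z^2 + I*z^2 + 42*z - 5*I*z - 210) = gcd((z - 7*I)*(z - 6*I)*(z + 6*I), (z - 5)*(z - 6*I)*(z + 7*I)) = z - 6*I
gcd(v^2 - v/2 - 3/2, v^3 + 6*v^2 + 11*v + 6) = v + 1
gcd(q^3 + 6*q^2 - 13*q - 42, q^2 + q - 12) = q - 3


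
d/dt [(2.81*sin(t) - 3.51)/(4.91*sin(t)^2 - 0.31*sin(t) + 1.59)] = (-13.7971*sin(t)^2 + 34.4682*sin(t) + 3.3798)*cos(t)/(24.1081*sin(t)^4 - 3.0442*sin(t)^3 + 15.7099*sin(t)^2 - 0.9858*sin(t) + 2.5281)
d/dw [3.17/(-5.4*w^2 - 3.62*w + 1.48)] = (34.236*w + 11.4754)/(5.4*w^2 + 3.62*w - 1.48)^2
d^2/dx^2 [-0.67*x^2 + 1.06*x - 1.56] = -1.34000000000000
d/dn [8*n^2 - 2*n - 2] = 16*n - 2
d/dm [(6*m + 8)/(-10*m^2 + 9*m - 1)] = 2*(30*m^2 + 80*m - 39)/(100*m^4 - 180*m^3 + 101*m^2 - 18*m + 1)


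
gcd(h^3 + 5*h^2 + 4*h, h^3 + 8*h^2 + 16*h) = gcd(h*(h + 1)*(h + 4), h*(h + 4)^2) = h^2 + 4*h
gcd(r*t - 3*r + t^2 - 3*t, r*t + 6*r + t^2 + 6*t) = r + t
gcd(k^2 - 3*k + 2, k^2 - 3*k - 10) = 1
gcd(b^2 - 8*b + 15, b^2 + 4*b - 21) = b - 3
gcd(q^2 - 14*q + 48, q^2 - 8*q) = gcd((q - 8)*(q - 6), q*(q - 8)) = q - 8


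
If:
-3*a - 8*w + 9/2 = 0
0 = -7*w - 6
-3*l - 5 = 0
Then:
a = 53/14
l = -5/3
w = -6/7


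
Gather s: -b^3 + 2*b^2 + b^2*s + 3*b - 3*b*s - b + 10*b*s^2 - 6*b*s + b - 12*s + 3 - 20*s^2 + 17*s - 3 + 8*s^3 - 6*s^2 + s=-b^3 + 2*b^2 + 3*b + 8*s^3 + s^2*(10*b - 26) + s*(b^2 - 9*b + 6)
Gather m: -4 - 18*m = -18*m - 4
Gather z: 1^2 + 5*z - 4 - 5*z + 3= 0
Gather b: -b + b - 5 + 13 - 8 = 0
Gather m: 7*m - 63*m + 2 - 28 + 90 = 64 - 56*m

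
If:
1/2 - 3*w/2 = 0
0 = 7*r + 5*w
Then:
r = -5/21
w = 1/3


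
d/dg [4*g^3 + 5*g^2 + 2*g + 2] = 12*g^2 + 10*g + 2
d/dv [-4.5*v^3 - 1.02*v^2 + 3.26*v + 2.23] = -13.5*v^2 - 2.04*v + 3.26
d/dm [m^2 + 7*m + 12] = 2*m + 7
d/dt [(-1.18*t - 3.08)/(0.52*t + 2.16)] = (-0.492544*t - 2.045952)/(0.52*t + 2.16)^3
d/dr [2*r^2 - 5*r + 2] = 4*r - 5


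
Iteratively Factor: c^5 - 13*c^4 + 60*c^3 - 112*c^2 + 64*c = (c - 4)*(c^4 - 9*c^3 + 24*c^2 - 16*c) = (c - 4)^2*(c^3 - 5*c^2 + 4*c) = c*(c - 4)^2*(c^2 - 5*c + 4) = c*(c - 4)^2*(c - 1)*(c - 4)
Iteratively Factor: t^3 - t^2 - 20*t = (t + 4)*(t^2 - 5*t) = (t - 5)*(t + 4)*(t)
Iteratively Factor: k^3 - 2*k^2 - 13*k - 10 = (k + 2)*(k^2 - 4*k - 5) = (k + 1)*(k + 2)*(k - 5)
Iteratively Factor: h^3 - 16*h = (h)*(h^2 - 16) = h*(h - 4)*(h + 4)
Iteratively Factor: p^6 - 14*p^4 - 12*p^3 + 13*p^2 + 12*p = (p)*(p^5 - 14*p^3 - 12*p^2 + 13*p + 12) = p*(p - 1)*(p^4 + p^3 - 13*p^2 - 25*p - 12) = p*(p - 1)*(p + 3)*(p^3 - 2*p^2 - 7*p - 4) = p*(p - 1)*(p + 1)*(p + 3)*(p^2 - 3*p - 4) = p*(p - 4)*(p - 1)*(p + 1)*(p + 3)*(p + 1)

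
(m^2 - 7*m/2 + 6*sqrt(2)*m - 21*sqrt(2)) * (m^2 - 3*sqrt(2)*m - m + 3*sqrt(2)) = m^4 - 9*m^3/2 + 3*sqrt(2)*m^3 - 65*m^2/2 - 27*sqrt(2)*m^2/2 + 21*sqrt(2)*m/2 + 162*m - 126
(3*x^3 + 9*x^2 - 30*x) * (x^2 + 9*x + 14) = 3*x^5 + 36*x^4 + 93*x^3 - 144*x^2 - 420*x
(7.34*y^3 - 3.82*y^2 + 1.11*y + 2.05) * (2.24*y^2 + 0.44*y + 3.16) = 16.4416*y^5 - 5.3272*y^4 + 24.0*y^3 - 6.9908*y^2 + 4.4096*y + 6.478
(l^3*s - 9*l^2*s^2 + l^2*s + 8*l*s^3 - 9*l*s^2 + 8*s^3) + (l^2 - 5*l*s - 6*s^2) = l^3*s - 9*l^2*s^2 + l^2*s + l^2 + 8*l*s^3 - 9*l*s^2 - 5*l*s + 8*s^3 - 6*s^2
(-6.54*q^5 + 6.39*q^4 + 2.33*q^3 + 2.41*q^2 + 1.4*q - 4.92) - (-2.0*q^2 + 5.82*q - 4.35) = -6.54*q^5 + 6.39*q^4 + 2.33*q^3 + 4.41*q^2 - 4.42*q - 0.57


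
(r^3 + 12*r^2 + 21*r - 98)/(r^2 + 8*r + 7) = (r^2 + 5*r - 14)/(r + 1)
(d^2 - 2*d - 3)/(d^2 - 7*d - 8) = (d - 3)/(d - 8)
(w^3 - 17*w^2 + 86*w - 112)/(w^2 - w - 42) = (w^2 - 10*w + 16)/(w + 6)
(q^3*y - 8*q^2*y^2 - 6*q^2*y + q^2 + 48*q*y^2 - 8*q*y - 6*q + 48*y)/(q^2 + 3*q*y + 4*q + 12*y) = (q^3*y - 8*q^2*y^2 - 6*q^2*y + q^2 + 48*q*y^2 - 8*q*y - 6*q + 48*y)/(q^2 + 3*q*y + 4*q + 12*y)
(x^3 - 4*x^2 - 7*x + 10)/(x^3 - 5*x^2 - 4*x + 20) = (x - 1)/(x - 2)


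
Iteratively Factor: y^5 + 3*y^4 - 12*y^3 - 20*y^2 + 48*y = (y + 3)*(y^4 - 12*y^2 + 16*y) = y*(y + 3)*(y^3 - 12*y + 16) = y*(y - 2)*(y + 3)*(y^2 + 2*y - 8) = y*(y - 2)^2*(y + 3)*(y + 4)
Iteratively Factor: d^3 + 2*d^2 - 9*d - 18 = (d + 3)*(d^2 - d - 6) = (d - 3)*(d + 3)*(d + 2)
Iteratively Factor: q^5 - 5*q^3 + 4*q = (q + 2)*(q^4 - 2*q^3 - q^2 + 2*q) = (q + 1)*(q + 2)*(q^3 - 3*q^2 + 2*q) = (q - 2)*(q + 1)*(q + 2)*(q^2 - q) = (q - 2)*(q - 1)*(q + 1)*(q + 2)*(q)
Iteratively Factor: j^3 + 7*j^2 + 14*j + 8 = (j + 1)*(j^2 + 6*j + 8) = (j + 1)*(j + 2)*(j + 4)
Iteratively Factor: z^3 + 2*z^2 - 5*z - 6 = (z + 3)*(z^2 - z - 2) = (z + 1)*(z + 3)*(z - 2)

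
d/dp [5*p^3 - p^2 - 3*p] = 15*p^2 - 2*p - 3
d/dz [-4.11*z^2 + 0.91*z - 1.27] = 0.91 - 8.22*z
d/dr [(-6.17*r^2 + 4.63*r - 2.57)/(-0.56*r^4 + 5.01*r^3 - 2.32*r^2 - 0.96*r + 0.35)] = (-6.9104*r^5 + 38.6901*r^4 - 52.1494*r^3 + 55.2919*r^2 - 16.2438*r - 0.8467)/(0.3136*r^8 - 5.6112*r^7 + 27.6985*r^6 - 22.1712*r^5 - 4.6288*r^4 + 7.9614*r^3 - 0.7024*r^2 - 0.672*r + 0.1225)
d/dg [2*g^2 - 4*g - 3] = 4*g - 4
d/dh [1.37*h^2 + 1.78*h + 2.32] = 2.74*h + 1.78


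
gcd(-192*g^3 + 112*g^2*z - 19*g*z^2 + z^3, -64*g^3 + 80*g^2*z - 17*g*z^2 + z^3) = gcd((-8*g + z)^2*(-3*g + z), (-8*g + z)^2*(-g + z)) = 64*g^2 - 16*g*z + z^2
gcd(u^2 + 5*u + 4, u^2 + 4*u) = u + 4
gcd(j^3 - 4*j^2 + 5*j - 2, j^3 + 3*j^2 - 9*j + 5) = j^2 - 2*j + 1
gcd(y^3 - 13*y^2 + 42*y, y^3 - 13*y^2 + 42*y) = y^3 - 13*y^2 + 42*y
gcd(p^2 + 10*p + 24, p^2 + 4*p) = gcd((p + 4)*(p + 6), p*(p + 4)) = p + 4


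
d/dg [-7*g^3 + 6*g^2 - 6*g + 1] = -21*g^2 + 12*g - 6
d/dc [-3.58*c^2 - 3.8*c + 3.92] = -7.16*c - 3.8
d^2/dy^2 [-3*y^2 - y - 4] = -6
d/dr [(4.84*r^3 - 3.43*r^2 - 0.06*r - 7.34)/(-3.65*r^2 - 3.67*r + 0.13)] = (-17.666*r^4 - 35.5256*r^3 + 14.2567*r^2 - 54.4738*r - 26.9456)/(13.3225*r^4 + 26.791*r^3 + 12.5199*r^2 - 0.9542*r + 0.0169)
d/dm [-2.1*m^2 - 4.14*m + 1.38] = -4.2*m - 4.14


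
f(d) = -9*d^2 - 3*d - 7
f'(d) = -18*d - 3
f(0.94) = -17.77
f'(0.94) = -19.92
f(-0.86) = -11.08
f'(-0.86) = 12.48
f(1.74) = -39.47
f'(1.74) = -34.32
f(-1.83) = -31.65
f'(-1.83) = 29.94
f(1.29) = -25.85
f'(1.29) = -26.22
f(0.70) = -13.51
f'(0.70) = -15.60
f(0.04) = -7.13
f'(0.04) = -3.72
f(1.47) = -30.86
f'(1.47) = -29.46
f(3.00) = -97.00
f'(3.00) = -57.00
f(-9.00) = -709.00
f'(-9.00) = 159.00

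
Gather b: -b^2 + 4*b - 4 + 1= -b^2 + 4*b - 3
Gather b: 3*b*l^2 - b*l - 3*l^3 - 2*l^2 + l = b*(3*l^2 - l) - 3*l^3 - 2*l^2 + l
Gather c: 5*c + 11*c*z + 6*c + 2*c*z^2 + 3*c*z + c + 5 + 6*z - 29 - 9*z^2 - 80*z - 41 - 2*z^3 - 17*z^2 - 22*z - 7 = c*(2*z^2 + 14*z + 12) - 2*z^3 - 26*z^2 - 96*z - 72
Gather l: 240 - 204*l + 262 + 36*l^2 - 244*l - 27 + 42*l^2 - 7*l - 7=78*l^2 - 455*l + 468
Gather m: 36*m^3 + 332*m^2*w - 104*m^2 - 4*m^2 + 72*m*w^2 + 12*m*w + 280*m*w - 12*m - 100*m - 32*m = 36*m^3 + m^2*(332*w - 108) + m*(72*w^2 + 292*w - 144)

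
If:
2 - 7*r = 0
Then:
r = 2/7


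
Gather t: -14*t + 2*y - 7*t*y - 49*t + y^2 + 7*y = t*(-7*y - 63) + y^2 + 9*y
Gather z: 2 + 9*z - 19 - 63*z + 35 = 18 - 54*z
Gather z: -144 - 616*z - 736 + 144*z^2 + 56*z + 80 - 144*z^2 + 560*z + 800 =0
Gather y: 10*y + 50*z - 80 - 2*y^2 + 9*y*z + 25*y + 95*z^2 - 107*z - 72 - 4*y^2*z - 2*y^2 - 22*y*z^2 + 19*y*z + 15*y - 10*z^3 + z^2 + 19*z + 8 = y^2*(-4*z - 4) + y*(-22*z^2 + 28*z + 50) - 10*z^3 + 96*z^2 - 38*z - 144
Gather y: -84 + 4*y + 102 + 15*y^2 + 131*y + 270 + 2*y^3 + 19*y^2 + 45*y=2*y^3 + 34*y^2 + 180*y + 288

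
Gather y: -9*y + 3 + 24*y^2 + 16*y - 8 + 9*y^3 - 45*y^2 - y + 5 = 9*y^3 - 21*y^2 + 6*y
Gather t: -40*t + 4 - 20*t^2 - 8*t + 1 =-20*t^2 - 48*t + 5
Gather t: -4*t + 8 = 8 - 4*t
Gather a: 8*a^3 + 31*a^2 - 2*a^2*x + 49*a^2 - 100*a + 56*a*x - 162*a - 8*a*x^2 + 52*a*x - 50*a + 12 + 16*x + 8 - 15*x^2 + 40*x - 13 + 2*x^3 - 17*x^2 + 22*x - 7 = 8*a^3 + a^2*(80 - 2*x) + a*(-8*x^2 + 108*x - 312) + 2*x^3 - 32*x^2 + 78*x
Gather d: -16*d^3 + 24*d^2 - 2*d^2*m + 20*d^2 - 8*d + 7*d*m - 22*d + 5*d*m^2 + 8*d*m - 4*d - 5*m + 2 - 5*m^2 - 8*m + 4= -16*d^3 + d^2*(44 - 2*m) + d*(5*m^2 + 15*m - 34) - 5*m^2 - 13*m + 6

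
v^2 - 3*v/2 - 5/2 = (v - 5/2)*(v + 1)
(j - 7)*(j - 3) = j^2 - 10*j + 21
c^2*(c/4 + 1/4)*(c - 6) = c^4/4 - 5*c^3/4 - 3*c^2/2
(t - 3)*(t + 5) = t^2 + 2*t - 15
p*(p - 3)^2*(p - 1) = p^4 - 7*p^3 + 15*p^2 - 9*p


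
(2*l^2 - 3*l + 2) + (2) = 2*l^2 - 3*l + 4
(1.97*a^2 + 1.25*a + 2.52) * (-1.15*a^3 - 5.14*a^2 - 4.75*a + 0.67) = -2.2655*a^5 - 11.5633*a^4 - 18.6805*a^3 - 17.5704*a^2 - 11.1325*a + 1.6884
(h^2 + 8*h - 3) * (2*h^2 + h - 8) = 2*h^4 + 17*h^3 - 6*h^2 - 67*h + 24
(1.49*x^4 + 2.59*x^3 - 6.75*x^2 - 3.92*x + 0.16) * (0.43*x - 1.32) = 0.6407*x^5 - 0.8531*x^4 - 6.3213*x^3 + 7.2244*x^2 + 5.2432*x - 0.2112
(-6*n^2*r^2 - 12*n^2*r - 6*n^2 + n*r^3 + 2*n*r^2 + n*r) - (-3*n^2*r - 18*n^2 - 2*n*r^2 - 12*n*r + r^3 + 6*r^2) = -6*n^2*r^2 - 9*n^2*r + 12*n^2 + n*r^3 + 4*n*r^2 + 13*n*r - r^3 - 6*r^2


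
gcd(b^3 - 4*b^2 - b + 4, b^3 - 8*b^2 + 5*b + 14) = b + 1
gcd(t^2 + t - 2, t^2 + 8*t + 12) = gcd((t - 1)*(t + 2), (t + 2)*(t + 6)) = t + 2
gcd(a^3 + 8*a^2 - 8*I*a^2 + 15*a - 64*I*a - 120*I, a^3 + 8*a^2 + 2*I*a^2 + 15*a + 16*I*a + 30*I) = a^2 + 8*a + 15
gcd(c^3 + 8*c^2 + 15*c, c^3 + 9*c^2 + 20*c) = c^2 + 5*c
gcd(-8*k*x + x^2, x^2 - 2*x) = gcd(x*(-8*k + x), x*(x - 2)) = x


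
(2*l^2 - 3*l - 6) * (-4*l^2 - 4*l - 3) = -8*l^4 + 4*l^3 + 30*l^2 + 33*l + 18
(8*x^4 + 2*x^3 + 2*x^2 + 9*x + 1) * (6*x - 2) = 48*x^5 - 4*x^4 + 8*x^3 + 50*x^2 - 12*x - 2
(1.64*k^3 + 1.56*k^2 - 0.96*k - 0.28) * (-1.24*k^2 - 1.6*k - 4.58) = -2.0336*k^5 - 4.5584*k^4 - 8.8168*k^3 - 5.2616*k^2 + 4.8448*k + 1.2824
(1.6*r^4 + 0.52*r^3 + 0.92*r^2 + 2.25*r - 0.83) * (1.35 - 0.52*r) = -0.832*r^5 + 1.8896*r^4 + 0.2236*r^3 + 0.0720000000000003*r^2 + 3.4691*r - 1.1205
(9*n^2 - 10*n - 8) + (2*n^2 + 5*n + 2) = 11*n^2 - 5*n - 6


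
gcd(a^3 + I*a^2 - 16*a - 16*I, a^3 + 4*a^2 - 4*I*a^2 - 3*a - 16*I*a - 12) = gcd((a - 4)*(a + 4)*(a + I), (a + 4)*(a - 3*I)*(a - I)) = a + 4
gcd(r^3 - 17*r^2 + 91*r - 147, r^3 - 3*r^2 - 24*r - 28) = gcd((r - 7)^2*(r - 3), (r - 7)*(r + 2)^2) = r - 7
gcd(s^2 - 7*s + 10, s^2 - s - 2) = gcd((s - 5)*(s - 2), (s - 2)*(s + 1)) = s - 2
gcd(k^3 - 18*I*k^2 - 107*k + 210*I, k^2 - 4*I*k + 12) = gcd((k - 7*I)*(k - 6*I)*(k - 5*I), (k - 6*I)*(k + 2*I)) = k - 6*I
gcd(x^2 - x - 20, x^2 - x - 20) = x^2 - x - 20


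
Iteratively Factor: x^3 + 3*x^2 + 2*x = (x)*(x^2 + 3*x + 2) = x*(x + 2)*(x + 1)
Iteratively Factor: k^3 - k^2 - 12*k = (k)*(k^2 - k - 12) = k*(k + 3)*(k - 4)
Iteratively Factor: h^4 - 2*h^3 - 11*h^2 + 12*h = (h - 4)*(h^3 + 2*h^2 - 3*h) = (h - 4)*(h - 1)*(h^2 + 3*h) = h*(h - 4)*(h - 1)*(h + 3)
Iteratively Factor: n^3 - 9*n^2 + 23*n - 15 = (n - 3)*(n^2 - 6*n + 5) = (n - 3)*(n - 1)*(n - 5)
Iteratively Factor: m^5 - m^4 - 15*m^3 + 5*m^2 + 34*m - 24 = (m - 1)*(m^4 - 15*m^2 - 10*m + 24) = (m - 4)*(m - 1)*(m^3 + 4*m^2 + m - 6) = (m - 4)*(m - 1)*(m + 2)*(m^2 + 2*m - 3) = (m - 4)*(m - 1)^2*(m + 2)*(m + 3)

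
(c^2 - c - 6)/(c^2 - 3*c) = (c + 2)/c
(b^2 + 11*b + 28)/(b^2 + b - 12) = (b + 7)/(b - 3)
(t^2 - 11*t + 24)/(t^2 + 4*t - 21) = (t - 8)/(t + 7)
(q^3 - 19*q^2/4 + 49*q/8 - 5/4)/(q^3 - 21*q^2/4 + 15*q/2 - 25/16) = 2*(q - 2)/(2*q - 5)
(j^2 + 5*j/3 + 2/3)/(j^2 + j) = (j + 2/3)/j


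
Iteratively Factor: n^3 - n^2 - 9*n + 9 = (n - 3)*(n^2 + 2*n - 3) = (n - 3)*(n - 1)*(n + 3)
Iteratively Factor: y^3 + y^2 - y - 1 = (y + 1)*(y^2 - 1) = (y + 1)^2*(y - 1)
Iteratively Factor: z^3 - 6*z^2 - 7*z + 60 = (z + 3)*(z^2 - 9*z + 20) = (z - 5)*(z + 3)*(z - 4)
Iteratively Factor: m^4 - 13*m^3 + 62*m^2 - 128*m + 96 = (m - 2)*(m^3 - 11*m^2 + 40*m - 48) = (m - 4)*(m - 2)*(m^2 - 7*m + 12) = (m - 4)^2*(m - 2)*(m - 3)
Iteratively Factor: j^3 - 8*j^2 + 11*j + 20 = (j - 5)*(j^2 - 3*j - 4) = (j - 5)*(j - 4)*(j + 1)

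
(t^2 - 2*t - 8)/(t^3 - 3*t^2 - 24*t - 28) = (t - 4)/(t^2 - 5*t - 14)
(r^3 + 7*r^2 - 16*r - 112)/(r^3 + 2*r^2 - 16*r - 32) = (r + 7)/(r + 2)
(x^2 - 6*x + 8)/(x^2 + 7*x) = (x^2 - 6*x + 8)/(x*(x + 7))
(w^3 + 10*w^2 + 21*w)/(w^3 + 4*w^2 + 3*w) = (w + 7)/(w + 1)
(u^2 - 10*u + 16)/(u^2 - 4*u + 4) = (u - 8)/(u - 2)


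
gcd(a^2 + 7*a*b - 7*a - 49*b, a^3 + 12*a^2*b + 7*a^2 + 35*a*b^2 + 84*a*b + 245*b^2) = a + 7*b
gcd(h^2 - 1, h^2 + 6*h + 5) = h + 1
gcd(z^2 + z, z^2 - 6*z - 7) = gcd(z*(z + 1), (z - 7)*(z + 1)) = z + 1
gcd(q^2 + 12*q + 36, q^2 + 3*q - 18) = q + 6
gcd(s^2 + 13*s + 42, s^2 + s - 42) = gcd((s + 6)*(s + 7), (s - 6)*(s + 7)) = s + 7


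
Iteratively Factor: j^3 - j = (j + 1)*(j^2 - j) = (j - 1)*(j + 1)*(j)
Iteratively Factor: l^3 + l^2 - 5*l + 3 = (l - 1)*(l^2 + 2*l - 3) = (l - 1)^2*(l + 3)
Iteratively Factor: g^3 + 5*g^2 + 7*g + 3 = (g + 3)*(g^2 + 2*g + 1) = (g + 1)*(g + 3)*(g + 1)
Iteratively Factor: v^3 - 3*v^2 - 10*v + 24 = (v - 4)*(v^2 + v - 6) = (v - 4)*(v + 3)*(v - 2)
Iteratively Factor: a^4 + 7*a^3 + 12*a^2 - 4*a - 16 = (a + 2)*(a^3 + 5*a^2 + 2*a - 8) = (a - 1)*(a + 2)*(a^2 + 6*a + 8) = (a - 1)*(a + 2)^2*(a + 4)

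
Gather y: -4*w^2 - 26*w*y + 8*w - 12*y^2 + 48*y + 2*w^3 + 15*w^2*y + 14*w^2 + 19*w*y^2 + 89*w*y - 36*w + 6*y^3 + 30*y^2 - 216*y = 2*w^3 + 10*w^2 - 28*w + 6*y^3 + y^2*(19*w + 18) + y*(15*w^2 + 63*w - 168)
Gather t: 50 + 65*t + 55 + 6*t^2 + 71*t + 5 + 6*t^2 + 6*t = 12*t^2 + 142*t + 110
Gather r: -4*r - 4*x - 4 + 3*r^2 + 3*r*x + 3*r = 3*r^2 + r*(3*x - 1) - 4*x - 4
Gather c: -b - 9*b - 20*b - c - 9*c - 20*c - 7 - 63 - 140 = -30*b - 30*c - 210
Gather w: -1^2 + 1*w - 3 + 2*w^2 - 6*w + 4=2*w^2 - 5*w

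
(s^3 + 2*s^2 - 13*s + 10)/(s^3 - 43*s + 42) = (s^2 + 3*s - 10)/(s^2 + s - 42)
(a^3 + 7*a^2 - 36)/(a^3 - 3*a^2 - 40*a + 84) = (a + 3)/(a - 7)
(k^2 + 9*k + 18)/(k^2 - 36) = (k + 3)/(k - 6)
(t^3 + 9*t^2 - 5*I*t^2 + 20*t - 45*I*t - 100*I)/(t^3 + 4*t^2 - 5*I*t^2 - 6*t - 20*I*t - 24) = (t^2 + 5*t*(1 - I) - 25*I)/(t^2 - 5*I*t - 6)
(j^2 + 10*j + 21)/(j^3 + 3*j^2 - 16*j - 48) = (j + 7)/(j^2 - 16)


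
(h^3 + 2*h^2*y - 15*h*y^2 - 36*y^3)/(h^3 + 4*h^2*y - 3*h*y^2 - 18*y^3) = (-h + 4*y)/(-h + 2*y)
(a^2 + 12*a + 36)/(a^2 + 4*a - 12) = (a + 6)/(a - 2)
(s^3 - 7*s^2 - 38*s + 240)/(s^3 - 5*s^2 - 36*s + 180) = (s - 8)/(s - 6)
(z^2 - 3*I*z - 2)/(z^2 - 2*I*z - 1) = (z - 2*I)/(z - I)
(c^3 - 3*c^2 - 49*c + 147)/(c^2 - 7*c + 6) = (c^3 - 3*c^2 - 49*c + 147)/(c^2 - 7*c + 6)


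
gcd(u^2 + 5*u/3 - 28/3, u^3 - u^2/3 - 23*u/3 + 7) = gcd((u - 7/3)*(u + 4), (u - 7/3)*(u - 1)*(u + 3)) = u - 7/3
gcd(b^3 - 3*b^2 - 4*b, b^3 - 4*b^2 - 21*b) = b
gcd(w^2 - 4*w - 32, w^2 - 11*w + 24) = w - 8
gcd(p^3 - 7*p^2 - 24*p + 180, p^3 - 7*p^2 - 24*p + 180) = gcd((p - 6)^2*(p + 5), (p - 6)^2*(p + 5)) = p^3 - 7*p^2 - 24*p + 180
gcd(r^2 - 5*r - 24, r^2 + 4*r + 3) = r + 3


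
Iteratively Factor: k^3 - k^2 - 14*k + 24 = (k + 4)*(k^2 - 5*k + 6) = (k - 3)*(k + 4)*(k - 2)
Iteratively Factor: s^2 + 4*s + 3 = (s + 1)*(s + 3)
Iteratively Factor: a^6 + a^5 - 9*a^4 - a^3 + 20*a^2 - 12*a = (a)*(a^5 + a^4 - 9*a^3 - a^2 + 20*a - 12) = a*(a - 2)*(a^4 + 3*a^3 - 3*a^2 - 7*a + 6) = a*(a - 2)*(a + 3)*(a^3 - 3*a + 2) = a*(a - 2)*(a - 1)*(a + 3)*(a^2 + a - 2) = a*(a - 2)*(a - 1)*(a + 2)*(a + 3)*(a - 1)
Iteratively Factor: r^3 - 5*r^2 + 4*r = (r - 4)*(r^2 - r) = (r - 4)*(r - 1)*(r)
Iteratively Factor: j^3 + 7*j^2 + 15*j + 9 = (j + 3)*(j^2 + 4*j + 3) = (j + 3)^2*(j + 1)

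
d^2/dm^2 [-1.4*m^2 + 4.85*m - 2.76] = -2.80000000000000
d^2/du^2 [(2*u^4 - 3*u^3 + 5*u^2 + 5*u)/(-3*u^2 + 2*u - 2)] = 2*(-18*u^6 + 36*u^5 - 60*u^4 - 17*u^3 + 6*u^2 + 126*u - 40)/(27*u^6 - 54*u^5 + 90*u^4 - 80*u^3 + 60*u^2 - 24*u + 8)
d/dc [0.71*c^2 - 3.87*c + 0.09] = 1.42*c - 3.87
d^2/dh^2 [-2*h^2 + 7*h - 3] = -4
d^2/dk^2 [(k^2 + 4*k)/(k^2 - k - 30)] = 10*(k^3 + 18*k^2 + 72*k + 156)/(k^6 - 3*k^5 - 87*k^4 + 179*k^3 + 2610*k^2 - 2700*k - 27000)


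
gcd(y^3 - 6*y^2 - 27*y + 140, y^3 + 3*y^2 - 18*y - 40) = y^2 + y - 20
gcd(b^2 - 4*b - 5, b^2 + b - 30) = b - 5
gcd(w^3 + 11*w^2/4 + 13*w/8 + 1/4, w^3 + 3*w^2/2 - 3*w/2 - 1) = w^2 + 5*w/2 + 1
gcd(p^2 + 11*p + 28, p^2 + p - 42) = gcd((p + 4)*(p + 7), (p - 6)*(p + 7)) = p + 7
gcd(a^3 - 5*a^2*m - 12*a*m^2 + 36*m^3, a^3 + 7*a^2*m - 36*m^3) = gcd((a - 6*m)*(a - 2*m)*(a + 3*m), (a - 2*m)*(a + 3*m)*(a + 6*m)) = a^2 + a*m - 6*m^2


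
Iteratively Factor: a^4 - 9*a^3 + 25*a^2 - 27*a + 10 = (a - 5)*(a^3 - 4*a^2 + 5*a - 2) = (a - 5)*(a - 1)*(a^2 - 3*a + 2) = (a - 5)*(a - 1)^2*(a - 2)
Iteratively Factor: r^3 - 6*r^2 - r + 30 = (r + 2)*(r^2 - 8*r + 15) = (r - 5)*(r + 2)*(r - 3)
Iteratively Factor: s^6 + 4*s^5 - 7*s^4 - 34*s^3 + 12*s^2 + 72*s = (s + 3)*(s^5 + s^4 - 10*s^3 - 4*s^2 + 24*s) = (s + 3)^2*(s^4 - 2*s^3 - 4*s^2 + 8*s) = (s - 2)*(s + 3)^2*(s^3 - 4*s) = (s - 2)*(s + 2)*(s + 3)^2*(s^2 - 2*s) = s*(s - 2)*(s + 2)*(s + 3)^2*(s - 2)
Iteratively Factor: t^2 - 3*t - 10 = (t + 2)*(t - 5)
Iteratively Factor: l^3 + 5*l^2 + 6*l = (l)*(l^2 + 5*l + 6) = l*(l + 3)*(l + 2)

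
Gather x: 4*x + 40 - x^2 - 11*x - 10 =-x^2 - 7*x + 30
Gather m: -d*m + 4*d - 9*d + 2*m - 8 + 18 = -5*d + m*(2 - d) + 10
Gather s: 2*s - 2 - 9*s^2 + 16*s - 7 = -9*s^2 + 18*s - 9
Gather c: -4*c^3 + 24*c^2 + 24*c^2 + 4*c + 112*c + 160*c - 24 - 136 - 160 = -4*c^3 + 48*c^2 + 276*c - 320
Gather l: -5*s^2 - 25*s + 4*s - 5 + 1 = -5*s^2 - 21*s - 4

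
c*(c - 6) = c^2 - 6*c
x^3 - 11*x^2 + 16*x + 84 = (x - 7)*(x - 6)*(x + 2)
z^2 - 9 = (z - 3)*(z + 3)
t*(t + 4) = t^2 + 4*t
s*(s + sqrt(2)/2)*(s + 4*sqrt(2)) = s^3 + 9*sqrt(2)*s^2/2 + 4*s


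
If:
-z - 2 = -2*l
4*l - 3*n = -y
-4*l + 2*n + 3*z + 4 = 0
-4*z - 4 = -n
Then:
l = 5/9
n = 4/9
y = -8/9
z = -8/9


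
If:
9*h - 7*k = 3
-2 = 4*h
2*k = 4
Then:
No Solution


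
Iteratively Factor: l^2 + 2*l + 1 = (l + 1)*(l + 1)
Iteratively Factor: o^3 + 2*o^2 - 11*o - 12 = (o + 4)*(o^2 - 2*o - 3) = (o + 1)*(o + 4)*(o - 3)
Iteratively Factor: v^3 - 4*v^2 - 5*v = (v)*(v^2 - 4*v - 5) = v*(v - 5)*(v + 1)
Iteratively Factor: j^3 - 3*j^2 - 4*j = (j)*(j^2 - 3*j - 4) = j*(j + 1)*(j - 4)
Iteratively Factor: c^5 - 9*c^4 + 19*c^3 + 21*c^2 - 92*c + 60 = (c + 2)*(c^4 - 11*c^3 + 41*c^2 - 61*c + 30) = (c - 3)*(c + 2)*(c^3 - 8*c^2 + 17*c - 10) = (c - 3)*(c - 1)*(c + 2)*(c^2 - 7*c + 10) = (c - 3)*(c - 2)*(c - 1)*(c + 2)*(c - 5)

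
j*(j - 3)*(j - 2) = j^3 - 5*j^2 + 6*j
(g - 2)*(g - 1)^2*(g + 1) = g^4 - 3*g^3 + g^2 + 3*g - 2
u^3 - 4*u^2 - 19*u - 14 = (u - 7)*(u + 1)*(u + 2)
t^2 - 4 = (t - 2)*(t + 2)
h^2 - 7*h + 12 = (h - 4)*(h - 3)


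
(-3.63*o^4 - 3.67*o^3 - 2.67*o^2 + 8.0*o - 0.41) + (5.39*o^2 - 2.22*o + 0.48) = -3.63*o^4 - 3.67*o^3 + 2.72*o^2 + 5.78*o + 0.07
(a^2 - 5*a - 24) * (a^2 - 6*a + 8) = a^4 - 11*a^3 + 14*a^2 + 104*a - 192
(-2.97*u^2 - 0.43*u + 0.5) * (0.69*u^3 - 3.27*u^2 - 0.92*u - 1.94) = -2.0493*u^5 + 9.4152*u^4 + 4.4835*u^3 + 4.5224*u^2 + 0.3742*u - 0.97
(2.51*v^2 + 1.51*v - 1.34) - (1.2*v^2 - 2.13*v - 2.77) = 1.31*v^2 + 3.64*v + 1.43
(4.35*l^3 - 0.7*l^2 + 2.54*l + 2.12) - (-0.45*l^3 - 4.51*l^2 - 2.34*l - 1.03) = 4.8*l^3 + 3.81*l^2 + 4.88*l + 3.15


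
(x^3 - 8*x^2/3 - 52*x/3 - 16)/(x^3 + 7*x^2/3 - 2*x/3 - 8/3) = (x - 6)/(x - 1)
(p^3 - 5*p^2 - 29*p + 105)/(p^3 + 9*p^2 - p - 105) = (p - 7)/(p + 7)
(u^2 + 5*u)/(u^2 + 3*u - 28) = u*(u + 5)/(u^2 + 3*u - 28)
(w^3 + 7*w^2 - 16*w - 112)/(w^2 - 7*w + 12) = (w^2 + 11*w + 28)/(w - 3)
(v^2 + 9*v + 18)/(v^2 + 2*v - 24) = (v + 3)/(v - 4)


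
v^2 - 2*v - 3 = (v - 3)*(v + 1)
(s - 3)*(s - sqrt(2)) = s^2 - 3*s - sqrt(2)*s + 3*sqrt(2)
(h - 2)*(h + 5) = h^2 + 3*h - 10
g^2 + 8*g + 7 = (g + 1)*(g + 7)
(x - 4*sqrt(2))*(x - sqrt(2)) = x^2 - 5*sqrt(2)*x + 8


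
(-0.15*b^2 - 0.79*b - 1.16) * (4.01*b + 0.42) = -0.6015*b^3 - 3.2309*b^2 - 4.9834*b - 0.4872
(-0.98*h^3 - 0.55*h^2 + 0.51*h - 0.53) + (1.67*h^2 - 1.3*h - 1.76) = -0.98*h^3 + 1.12*h^2 - 0.79*h - 2.29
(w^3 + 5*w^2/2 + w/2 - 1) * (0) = 0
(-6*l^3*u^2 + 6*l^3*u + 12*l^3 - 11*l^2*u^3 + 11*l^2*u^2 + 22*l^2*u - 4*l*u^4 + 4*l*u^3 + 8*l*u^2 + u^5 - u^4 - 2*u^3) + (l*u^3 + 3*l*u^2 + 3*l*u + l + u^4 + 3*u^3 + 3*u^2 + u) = -6*l^3*u^2 + 6*l^3*u + 12*l^3 - 11*l^2*u^3 + 11*l^2*u^2 + 22*l^2*u - 4*l*u^4 + 5*l*u^3 + 11*l*u^2 + 3*l*u + l + u^5 + u^3 + 3*u^2 + u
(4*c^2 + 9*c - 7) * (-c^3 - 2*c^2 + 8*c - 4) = -4*c^5 - 17*c^4 + 21*c^3 + 70*c^2 - 92*c + 28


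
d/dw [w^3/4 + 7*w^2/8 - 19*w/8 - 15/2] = 3*w^2/4 + 7*w/4 - 19/8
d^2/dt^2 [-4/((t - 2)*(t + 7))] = 8*(-(t - 2)^2 - (t - 2)*(t + 7) - (t + 7)^2)/((t - 2)^3*(t + 7)^3)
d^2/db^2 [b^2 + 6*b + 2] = 2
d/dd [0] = 0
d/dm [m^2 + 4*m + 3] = 2*m + 4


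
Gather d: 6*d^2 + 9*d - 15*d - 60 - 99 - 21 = 6*d^2 - 6*d - 180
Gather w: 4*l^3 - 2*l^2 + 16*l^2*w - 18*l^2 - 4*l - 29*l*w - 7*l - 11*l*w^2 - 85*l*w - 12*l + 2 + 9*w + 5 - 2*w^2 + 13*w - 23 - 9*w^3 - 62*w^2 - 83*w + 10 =4*l^3 - 20*l^2 - 23*l - 9*w^3 + w^2*(-11*l - 64) + w*(16*l^2 - 114*l - 61) - 6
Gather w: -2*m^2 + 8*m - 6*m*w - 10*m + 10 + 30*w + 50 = -2*m^2 - 2*m + w*(30 - 6*m) + 60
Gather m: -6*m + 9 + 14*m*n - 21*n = m*(14*n - 6) - 21*n + 9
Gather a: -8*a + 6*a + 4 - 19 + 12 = -2*a - 3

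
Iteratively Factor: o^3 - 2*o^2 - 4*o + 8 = (o - 2)*(o^2 - 4) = (o - 2)^2*(o + 2)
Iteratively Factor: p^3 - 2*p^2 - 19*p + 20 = (p - 5)*(p^2 + 3*p - 4) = (p - 5)*(p + 4)*(p - 1)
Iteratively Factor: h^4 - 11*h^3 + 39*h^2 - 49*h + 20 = (h - 1)*(h^3 - 10*h^2 + 29*h - 20) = (h - 5)*(h - 1)*(h^2 - 5*h + 4) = (h - 5)*(h - 4)*(h - 1)*(h - 1)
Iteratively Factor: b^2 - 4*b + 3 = (b - 1)*(b - 3)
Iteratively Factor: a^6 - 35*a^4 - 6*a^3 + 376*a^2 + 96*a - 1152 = (a - 4)*(a^5 + 4*a^4 - 19*a^3 - 82*a^2 + 48*a + 288) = (a - 4)*(a + 3)*(a^4 + a^3 - 22*a^2 - 16*a + 96) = (a - 4)*(a - 2)*(a + 3)*(a^3 + 3*a^2 - 16*a - 48) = (a - 4)^2*(a - 2)*(a + 3)*(a^2 + 7*a + 12) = (a - 4)^2*(a - 2)*(a + 3)^2*(a + 4)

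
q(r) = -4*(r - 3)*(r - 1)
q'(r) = 16 - 8*r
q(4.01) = -12.16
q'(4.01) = -16.08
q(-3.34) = -110.06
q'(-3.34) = 42.72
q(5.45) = -43.61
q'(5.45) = -27.60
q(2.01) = 4.00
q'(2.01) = -0.08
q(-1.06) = -33.45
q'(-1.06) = 24.48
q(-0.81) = -27.58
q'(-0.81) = 22.48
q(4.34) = -17.90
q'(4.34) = -18.72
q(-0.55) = -22.01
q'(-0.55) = 20.40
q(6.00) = -60.00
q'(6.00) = -32.00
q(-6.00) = -252.00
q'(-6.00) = 64.00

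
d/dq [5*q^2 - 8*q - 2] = 10*q - 8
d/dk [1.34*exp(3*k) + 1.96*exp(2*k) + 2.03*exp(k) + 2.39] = (4.02*exp(2*k) + 3.92*exp(k) + 2.03)*exp(k)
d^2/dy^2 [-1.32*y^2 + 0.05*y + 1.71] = -2.64000000000000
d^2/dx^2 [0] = 0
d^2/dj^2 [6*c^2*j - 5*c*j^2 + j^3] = -10*c + 6*j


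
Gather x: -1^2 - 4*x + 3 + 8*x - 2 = 4*x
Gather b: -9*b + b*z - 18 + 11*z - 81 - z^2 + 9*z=b*(z - 9) - z^2 + 20*z - 99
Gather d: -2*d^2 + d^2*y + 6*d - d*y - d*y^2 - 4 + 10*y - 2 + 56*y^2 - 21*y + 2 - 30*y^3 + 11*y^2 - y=d^2*(y - 2) + d*(-y^2 - y + 6) - 30*y^3 + 67*y^2 - 12*y - 4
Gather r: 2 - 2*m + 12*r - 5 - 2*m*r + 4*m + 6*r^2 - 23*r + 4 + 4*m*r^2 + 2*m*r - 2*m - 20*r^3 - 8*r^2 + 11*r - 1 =-20*r^3 + r^2*(4*m - 2)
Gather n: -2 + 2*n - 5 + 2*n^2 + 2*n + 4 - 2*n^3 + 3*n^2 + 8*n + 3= -2*n^3 + 5*n^2 + 12*n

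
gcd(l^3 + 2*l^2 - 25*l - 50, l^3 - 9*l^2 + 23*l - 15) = l - 5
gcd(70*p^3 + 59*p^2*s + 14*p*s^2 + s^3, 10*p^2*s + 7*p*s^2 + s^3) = 10*p^2 + 7*p*s + s^2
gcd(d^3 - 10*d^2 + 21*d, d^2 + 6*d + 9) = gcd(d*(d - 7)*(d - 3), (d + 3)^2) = 1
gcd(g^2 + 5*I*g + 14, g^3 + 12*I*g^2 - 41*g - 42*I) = g + 7*I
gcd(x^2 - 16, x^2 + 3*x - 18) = 1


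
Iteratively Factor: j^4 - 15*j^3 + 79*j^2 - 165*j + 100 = (j - 1)*(j^3 - 14*j^2 + 65*j - 100) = (j - 4)*(j - 1)*(j^2 - 10*j + 25) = (j - 5)*(j - 4)*(j - 1)*(j - 5)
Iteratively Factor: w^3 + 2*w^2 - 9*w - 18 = (w + 2)*(w^2 - 9) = (w - 3)*(w + 2)*(w + 3)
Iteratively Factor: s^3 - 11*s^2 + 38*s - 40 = (s - 2)*(s^2 - 9*s + 20) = (s - 4)*(s - 2)*(s - 5)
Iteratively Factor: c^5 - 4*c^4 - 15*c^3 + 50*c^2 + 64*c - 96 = (c - 1)*(c^4 - 3*c^3 - 18*c^2 + 32*c + 96) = (c - 1)*(c + 3)*(c^3 - 6*c^2 + 32) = (c - 1)*(c + 2)*(c + 3)*(c^2 - 8*c + 16) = (c - 4)*(c - 1)*(c + 2)*(c + 3)*(c - 4)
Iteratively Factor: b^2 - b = (b)*(b - 1)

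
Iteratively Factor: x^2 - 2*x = (x - 2)*(x)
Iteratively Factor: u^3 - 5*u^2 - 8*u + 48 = (u - 4)*(u^2 - u - 12) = (u - 4)^2*(u + 3)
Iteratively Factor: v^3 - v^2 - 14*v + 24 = (v - 3)*(v^2 + 2*v - 8) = (v - 3)*(v + 4)*(v - 2)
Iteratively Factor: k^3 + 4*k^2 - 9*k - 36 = (k + 4)*(k^2 - 9) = (k + 3)*(k + 4)*(k - 3)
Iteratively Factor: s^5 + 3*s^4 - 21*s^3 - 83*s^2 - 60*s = (s + 3)*(s^4 - 21*s^2 - 20*s) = (s - 5)*(s + 3)*(s^3 + 5*s^2 + 4*s) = (s - 5)*(s + 3)*(s + 4)*(s^2 + s) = (s - 5)*(s + 1)*(s + 3)*(s + 4)*(s)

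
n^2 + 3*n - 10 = (n - 2)*(n + 5)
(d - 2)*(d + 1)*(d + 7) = d^3 + 6*d^2 - 9*d - 14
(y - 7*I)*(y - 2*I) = y^2 - 9*I*y - 14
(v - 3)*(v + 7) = v^2 + 4*v - 21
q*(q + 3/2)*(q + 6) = q^3 + 15*q^2/2 + 9*q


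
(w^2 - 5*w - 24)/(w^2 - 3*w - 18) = (w - 8)/(w - 6)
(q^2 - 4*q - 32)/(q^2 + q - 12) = (q - 8)/(q - 3)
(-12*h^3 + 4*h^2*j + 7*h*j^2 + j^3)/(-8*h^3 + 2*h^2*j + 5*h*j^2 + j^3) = (6*h + j)/(4*h + j)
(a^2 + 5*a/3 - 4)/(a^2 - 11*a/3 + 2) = (3*a^2 + 5*a - 12)/(3*a^2 - 11*a + 6)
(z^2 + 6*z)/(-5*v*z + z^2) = (z + 6)/(-5*v + z)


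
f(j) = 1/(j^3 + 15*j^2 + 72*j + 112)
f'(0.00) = -0.00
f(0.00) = 0.01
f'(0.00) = -0.00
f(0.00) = 0.01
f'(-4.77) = 1.63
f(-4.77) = 0.76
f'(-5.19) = 0.44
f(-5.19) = 0.39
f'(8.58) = -0.00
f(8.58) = 0.00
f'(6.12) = -0.00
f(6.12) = 0.00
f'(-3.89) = -491.71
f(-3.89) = 26.57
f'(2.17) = -0.00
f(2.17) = 0.00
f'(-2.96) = -0.50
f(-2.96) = 0.23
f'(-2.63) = -0.21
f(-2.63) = 0.12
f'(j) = (-3*j^2 - 30*j - 72)/(j^3 + 15*j^2 + 72*j + 112)^2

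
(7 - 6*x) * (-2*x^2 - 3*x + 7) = 12*x^3 + 4*x^2 - 63*x + 49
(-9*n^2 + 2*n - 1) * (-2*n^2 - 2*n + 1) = 18*n^4 + 14*n^3 - 11*n^2 + 4*n - 1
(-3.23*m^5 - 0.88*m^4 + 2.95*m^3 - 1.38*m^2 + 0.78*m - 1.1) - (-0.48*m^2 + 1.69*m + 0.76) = -3.23*m^5 - 0.88*m^4 + 2.95*m^3 - 0.9*m^2 - 0.91*m - 1.86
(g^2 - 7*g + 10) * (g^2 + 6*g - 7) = g^4 - g^3 - 39*g^2 + 109*g - 70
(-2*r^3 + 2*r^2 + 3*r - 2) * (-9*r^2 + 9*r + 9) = 18*r^5 - 36*r^4 - 27*r^3 + 63*r^2 + 9*r - 18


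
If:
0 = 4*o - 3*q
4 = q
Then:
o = 3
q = 4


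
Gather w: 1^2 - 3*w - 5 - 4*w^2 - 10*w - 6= -4*w^2 - 13*w - 10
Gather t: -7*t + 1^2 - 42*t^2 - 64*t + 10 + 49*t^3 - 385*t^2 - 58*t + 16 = 49*t^3 - 427*t^2 - 129*t + 27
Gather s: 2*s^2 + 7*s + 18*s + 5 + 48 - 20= 2*s^2 + 25*s + 33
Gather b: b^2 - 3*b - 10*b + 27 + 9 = b^2 - 13*b + 36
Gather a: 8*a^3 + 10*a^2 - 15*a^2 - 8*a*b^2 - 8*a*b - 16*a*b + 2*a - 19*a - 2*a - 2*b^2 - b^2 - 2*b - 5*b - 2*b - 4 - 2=8*a^3 - 5*a^2 + a*(-8*b^2 - 24*b - 19) - 3*b^2 - 9*b - 6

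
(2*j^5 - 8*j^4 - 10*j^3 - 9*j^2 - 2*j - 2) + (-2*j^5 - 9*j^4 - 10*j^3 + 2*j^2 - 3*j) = -17*j^4 - 20*j^3 - 7*j^2 - 5*j - 2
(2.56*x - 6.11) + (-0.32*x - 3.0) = 2.24*x - 9.11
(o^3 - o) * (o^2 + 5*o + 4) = o^5 + 5*o^4 + 3*o^3 - 5*o^2 - 4*o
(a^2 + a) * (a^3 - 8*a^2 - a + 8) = a^5 - 7*a^4 - 9*a^3 + 7*a^2 + 8*a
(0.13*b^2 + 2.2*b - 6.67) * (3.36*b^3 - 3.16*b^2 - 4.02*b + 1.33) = 0.4368*b^5 + 6.9812*b^4 - 29.8858*b^3 + 12.4061*b^2 + 29.7394*b - 8.8711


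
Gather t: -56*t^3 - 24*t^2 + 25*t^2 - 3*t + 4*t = -56*t^3 + t^2 + t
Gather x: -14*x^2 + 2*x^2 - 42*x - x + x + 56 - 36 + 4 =-12*x^2 - 42*x + 24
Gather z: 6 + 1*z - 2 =z + 4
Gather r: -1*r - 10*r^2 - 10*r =-10*r^2 - 11*r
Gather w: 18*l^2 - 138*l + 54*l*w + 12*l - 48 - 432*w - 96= 18*l^2 - 126*l + w*(54*l - 432) - 144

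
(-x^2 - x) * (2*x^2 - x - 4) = -2*x^4 - x^3 + 5*x^2 + 4*x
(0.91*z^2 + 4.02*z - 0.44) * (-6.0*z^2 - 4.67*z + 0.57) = -5.46*z^4 - 28.3697*z^3 - 15.6147*z^2 + 4.3462*z - 0.2508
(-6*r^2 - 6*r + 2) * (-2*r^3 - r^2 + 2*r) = 12*r^5 + 18*r^4 - 10*r^3 - 14*r^2 + 4*r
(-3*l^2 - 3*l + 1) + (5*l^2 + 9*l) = 2*l^2 + 6*l + 1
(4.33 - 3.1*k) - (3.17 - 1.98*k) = 1.16 - 1.12*k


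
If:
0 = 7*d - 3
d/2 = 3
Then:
No Solution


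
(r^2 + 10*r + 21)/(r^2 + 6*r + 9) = (r + 7)/(r + 3)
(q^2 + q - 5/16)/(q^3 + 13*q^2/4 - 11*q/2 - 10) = (q - 1/4)/(q^2 + 2*q - 8)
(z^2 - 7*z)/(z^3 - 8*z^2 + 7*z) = 1/(z - 1)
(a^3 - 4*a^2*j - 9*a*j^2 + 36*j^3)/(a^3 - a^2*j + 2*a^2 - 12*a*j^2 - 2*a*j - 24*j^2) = (a - 3*j)/(a + 2)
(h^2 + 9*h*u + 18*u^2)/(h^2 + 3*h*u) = (h + 6*u)/h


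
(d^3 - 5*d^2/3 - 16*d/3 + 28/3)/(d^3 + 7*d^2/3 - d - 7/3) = (d^2 - 4*d + 4)/(d^2 - 1)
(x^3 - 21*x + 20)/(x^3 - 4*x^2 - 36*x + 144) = (x^2 + 4*x - 5)/(x^2 - 36)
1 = 1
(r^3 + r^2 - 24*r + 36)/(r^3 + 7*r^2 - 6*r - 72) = (r - 2)/(r + 4)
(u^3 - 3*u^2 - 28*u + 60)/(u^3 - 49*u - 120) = (u^2 - 8*u + 12)/(u^2 - 5*u - 24)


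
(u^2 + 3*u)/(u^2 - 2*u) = (u + 3)/(u - 2)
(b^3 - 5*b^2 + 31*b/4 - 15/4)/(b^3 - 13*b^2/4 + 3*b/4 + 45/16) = 4*(b - 1)/(4*b + 3)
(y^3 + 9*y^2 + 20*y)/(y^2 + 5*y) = y + 4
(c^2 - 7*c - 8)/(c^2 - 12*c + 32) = (c + 1)/(c - 4)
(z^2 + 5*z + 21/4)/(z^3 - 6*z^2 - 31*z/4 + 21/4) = (2*z + 7)/(2*z^2 - 15*z + 7)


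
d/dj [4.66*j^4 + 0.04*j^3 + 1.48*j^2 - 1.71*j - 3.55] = 18.64*j^3 + 0.12*j^2 + 2.96*j - 1.71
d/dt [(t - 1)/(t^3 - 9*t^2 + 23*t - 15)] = 2*(4 - t)/(t^4 - 16*t^3 + 94*t^2 - 240*t + 225)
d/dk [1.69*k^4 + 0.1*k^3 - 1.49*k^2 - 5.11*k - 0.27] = 6.76*k^3 + 0.3*k^2 - 2.98*k - 5.11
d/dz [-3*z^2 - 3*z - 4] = -6*z - 3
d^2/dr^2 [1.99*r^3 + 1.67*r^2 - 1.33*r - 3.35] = 11.94*r + 3.34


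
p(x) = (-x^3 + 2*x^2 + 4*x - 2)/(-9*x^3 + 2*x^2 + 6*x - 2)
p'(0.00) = 1.00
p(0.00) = 1.00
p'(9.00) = 0.00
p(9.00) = 0.08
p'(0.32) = 56.27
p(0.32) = 3.22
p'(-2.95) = -0.01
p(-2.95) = 0.13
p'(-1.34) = -0.73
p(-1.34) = -0.09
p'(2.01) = 0.19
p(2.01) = -0.11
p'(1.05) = 2.90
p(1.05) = -0.83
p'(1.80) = 0.27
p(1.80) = -0.16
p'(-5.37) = 0.00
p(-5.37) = 0.13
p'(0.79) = 61.24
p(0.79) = -4.26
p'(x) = (-3*x^2 + 4*x + 4)/(-9*x^3 + 2*x^2 + 6*x - 2) + (27*x^2 - 4*x - 6)*(-x^3 + 2*x^2 + 4*x - 2)/(-9*x^3 + 2*x^2 + 6*x - 2)^2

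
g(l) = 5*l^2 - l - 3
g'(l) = 10*l - 1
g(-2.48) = 30.23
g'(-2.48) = -25.80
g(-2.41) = 28.45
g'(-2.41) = -25.10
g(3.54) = 56.12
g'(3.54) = 34.40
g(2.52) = 26.23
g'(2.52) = 24.20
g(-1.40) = 8.20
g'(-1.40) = -15.00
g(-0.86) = 1.56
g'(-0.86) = -9.60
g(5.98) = 169.82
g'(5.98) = 58.80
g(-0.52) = -1.13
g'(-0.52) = -6.20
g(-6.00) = 183.00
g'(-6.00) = -61.00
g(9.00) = 393.00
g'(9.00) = 89.00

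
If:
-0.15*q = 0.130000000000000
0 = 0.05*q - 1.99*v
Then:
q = -0.87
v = -0.02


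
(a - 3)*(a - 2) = a^2 - 5*a + 6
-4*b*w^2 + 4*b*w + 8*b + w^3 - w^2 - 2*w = (-4*b + w)*(w - 2)*(w + 1)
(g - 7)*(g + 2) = g^2 - 5*g - 14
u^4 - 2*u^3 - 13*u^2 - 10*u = u*(u - 5)*(u + 1)*(u + 2)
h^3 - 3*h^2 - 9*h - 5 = (h - 5)*(h + 1)^2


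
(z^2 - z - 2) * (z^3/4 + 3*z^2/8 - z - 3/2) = z^5/4 + z^4/8 - 15*z^3/8 - 5*z^2/4 + 7*z/2 + 3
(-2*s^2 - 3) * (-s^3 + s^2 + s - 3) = 2*s^5 - 2*s^4 + s^3 + 3*s^2 - 3*s + 9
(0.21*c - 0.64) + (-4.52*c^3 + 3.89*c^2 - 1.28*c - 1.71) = -4.52*c^3 + 3.89*c^2 - 1.07*c - 2.35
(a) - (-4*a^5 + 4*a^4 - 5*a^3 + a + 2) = 4*a^5 - 4*a^4 + 5*a^3 - 2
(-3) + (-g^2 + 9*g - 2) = -g^2 + 9*g - 5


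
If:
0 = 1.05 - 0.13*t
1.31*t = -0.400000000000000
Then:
No Solution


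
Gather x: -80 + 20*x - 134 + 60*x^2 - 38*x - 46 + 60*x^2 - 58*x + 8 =120*x^2 - 76*x - 252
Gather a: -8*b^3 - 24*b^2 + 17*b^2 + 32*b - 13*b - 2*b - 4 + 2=-8*b^3 - 7*b^2 + 17*b - 2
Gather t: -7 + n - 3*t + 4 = n - 3*t - 3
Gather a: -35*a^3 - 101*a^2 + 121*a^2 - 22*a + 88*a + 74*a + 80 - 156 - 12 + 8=-35*a^3 + 20*a^2 + 140*a - 80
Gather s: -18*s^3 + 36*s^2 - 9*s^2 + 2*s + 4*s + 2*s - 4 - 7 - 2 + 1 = -18*s^3 + 27*s^2 + 8*s - 12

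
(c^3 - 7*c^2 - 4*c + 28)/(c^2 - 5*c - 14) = c - 2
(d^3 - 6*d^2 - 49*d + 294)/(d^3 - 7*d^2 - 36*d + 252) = (d + 7)/(d + 6)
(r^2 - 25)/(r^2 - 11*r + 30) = (r + 5)/(r - 6)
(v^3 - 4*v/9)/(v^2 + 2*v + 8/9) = v*(3*v - 2)/(3*v + 4)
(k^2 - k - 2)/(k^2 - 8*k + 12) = (k + 1)/(k - 6)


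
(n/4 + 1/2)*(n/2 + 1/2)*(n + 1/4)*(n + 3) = n^4/8 + 25*n^3/32 + 25*n^2/16 + 35*n/32 + 3/16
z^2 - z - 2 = (z - 2)*(z + 1)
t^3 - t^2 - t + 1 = (t - 1)^2*(t + 1)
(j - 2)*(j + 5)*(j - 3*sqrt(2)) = j^3 - 3*sqrt(2)*j^2 + 3*j^2 - 9*sqrt(2)*j - 10*j + 30*sqrt(2)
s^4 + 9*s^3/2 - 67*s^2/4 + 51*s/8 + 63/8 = (s - 3/2)^2*(s + 1/2)*(s + 7)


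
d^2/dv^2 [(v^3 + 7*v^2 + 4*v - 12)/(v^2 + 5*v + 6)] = -24/(v^3 + 9*v^2 + 27*v + 27)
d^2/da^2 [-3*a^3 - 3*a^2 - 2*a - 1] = -18*a - 6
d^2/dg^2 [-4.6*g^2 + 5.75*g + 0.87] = -9.20000000000000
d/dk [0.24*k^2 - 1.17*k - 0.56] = 0.48*k - 1.17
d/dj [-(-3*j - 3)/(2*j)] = -3/(2*j^2)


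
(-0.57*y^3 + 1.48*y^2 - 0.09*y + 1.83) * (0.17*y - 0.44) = -0.0969*y^4 + 0.5024*y^3 - 0.6665*y^2 + 0.3507*y - 0.8052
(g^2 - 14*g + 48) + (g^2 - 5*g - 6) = 2*g^2 - 19*g + 42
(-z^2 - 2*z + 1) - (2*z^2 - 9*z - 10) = -3*z^2 + 7*z + 11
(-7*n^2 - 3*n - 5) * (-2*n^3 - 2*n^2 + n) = 14*n^5 + 20*n^4 + 9*n^3 + 7*n^2 - 5*n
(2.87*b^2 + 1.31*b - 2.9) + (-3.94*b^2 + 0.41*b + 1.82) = -1.07*b^2 + 1.72*b - 1.08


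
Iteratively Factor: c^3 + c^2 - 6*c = (c)*(c^2 + c - 6) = c*(c + 3)*(c - 2)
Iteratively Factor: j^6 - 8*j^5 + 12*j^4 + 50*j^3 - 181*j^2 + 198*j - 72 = (j - 3)*(j^5 - 5*j^4 - 3*j^3 + 41*j^2 - 58*j + 24) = (j - 3)*(j + 3)*(j^4 - 8*j^3 + 21*j^2 - 22*j + 8) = (j - 3)*(j - 1)*(j + 3)*(j^3 - 7*j^2 + 14*j - 8) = (j - 3)*(j - 1)^2*(j + 3)*(j^2 - 6*j + 8) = (j - 4)*(j - 3)*(j - 1)^2*(j + 3)*(j - 2)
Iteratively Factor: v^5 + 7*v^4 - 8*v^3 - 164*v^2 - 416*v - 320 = (v + 4)*(v^4 + 3*v^3 - 20*v^2 - 84*v - 80) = (v + 2)*(v + 4)*(v^3 + v^2 - 22*v - 40) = (v + 2)*(v + 4)^2*(v^2 - 3*v - 10) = (v + 2)^2*(v + 4)^2*(v - 5)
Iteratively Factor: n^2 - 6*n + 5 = (n - 1)*(n - 5)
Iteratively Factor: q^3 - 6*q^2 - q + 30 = (q - 5)*(q^2 - q - 6) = (q - 5)*(q - 3)*(q + 2)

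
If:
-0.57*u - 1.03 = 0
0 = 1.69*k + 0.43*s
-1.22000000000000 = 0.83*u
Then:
No Solution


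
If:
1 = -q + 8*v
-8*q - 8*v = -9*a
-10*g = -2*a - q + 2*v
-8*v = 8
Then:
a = -80/9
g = -223/90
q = -9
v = -1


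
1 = 1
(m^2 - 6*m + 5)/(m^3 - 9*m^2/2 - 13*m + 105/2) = 2*(m - 1)/(2*m^2 + m - 21)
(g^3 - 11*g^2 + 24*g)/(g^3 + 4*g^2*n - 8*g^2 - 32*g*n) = (g - 3)/(g + 4*n)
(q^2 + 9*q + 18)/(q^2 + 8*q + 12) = (q + 3)/(q + 2)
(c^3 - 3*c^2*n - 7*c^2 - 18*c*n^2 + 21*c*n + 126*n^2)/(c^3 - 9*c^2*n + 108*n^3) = (c - 7)/(c - 6*n)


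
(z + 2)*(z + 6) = z^2 + 8*z + 12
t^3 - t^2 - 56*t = t*(t - 8)*(t + 7)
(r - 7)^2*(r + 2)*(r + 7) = r^4 - 5*r^3 - 63*r^2 + 245*r + 686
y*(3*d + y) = 3*d*y + y^2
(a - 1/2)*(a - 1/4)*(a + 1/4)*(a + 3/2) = a^4 + a^3 - 13*a^2/16 - a/16 + 3/64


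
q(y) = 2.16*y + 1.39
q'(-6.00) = 2.16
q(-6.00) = -11.57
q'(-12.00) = 2.16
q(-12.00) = -24.53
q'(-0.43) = 2.16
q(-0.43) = 0.46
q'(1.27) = 2.16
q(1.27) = 4.13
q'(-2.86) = 2.16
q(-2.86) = -4.79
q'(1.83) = 2.16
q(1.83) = 5.34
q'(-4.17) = 2.16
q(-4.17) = -7.62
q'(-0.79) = 2.16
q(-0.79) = -0.32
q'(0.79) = 2.16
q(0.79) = 3.10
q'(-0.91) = 2.16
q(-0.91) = -0.58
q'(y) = 2.16000000000000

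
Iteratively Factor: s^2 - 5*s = (s - 5)*(s)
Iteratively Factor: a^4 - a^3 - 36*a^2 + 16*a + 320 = (a - 4)*(a^3 + 3*a^2 - 24*a - 80) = (a - 5)*(a - 4)*(a^2 + 8*a + 16) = (a - 5)*(a - 4)*(a + 4)*(a + 4)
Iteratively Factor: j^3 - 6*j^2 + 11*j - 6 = (j - 1)*(j^2 - 5*j + 6) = (j - 2)*(j - 1)*(j - 3)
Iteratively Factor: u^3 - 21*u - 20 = (u + 1)*(u^2 - u - 20) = (u + 1)*(u + 4)*(u - 5)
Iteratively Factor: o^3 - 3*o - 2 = (o - 2)*(o^2 + 2*o + 1) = (o - 2)*(o + 1)*(o + 1)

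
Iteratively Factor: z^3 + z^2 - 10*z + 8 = (z - 2)*(z^2 + 3*z - 4) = (z - 2)*(z - 1)*(z + 4)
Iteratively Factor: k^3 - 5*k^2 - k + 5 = (k - 5)*(k^2 - 1) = (k - 5)*(k + 1)*(k - 1)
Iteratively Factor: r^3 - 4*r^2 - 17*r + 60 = (r + 4)*(r^2 - 8*r + 15) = (r - 3)*(r + 4)*(r - 5)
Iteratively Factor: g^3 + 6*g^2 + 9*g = (g)*(g^2 + 6*g + 9) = g*(g + 3)*(g + 3)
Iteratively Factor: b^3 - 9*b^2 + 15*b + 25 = (b - 5)*(b^2 - 4*b - 5) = (b - 5)^2*(b + 1)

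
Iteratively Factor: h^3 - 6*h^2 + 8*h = (h - 4)*(h^2 - 2*h) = (h - 4)*(h - 2)*(h)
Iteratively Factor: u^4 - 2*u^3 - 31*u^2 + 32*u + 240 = (u - 4)*(u^3 + 2*u^2 - 23*u - 60) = (u - 4)*(u + 3)*(u^2 - u - 20) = (u - 5)*(u - 4)*(u + 3)*(u + 4)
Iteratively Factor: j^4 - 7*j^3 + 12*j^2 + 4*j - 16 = (j + 1)*(j^3 - 8*j^2 + 20*j - 16) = (j - 2)*(j + 1)*(j^2 - 6*j + 8) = (j - 4)*(j - 2)*(j + 1)*(j - 2)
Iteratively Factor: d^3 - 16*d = (d)*(d^2 - 16) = d*(d - 4)*(d + 4)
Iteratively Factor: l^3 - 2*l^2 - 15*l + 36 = (l - 3)*(l^2 + l - 12) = (l - 3)*(l + 4)*(l - 3)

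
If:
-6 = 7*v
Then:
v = -6/7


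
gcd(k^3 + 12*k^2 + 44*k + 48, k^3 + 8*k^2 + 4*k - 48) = k^2 + 10*k + 24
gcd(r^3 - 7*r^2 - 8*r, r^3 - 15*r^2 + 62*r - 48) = r - 8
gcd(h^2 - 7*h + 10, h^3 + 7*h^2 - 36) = h - 2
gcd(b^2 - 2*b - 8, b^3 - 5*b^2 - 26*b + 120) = b - 4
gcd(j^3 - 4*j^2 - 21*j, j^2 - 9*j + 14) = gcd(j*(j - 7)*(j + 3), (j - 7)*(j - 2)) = j - 7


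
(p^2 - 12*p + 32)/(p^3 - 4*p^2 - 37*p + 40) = (p - 4)/(p^2 + 4*p - 5)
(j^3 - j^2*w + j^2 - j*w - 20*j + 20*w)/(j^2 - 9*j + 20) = (j^2 - j*w + 5*j - 5*w)/(j - 5)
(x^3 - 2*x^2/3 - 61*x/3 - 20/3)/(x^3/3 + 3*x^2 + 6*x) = (3*x^3 - 2*x^2 - 61*x - 20)/(x*(x^2 + 9*x + 18))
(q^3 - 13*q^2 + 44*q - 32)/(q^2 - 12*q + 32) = q - 1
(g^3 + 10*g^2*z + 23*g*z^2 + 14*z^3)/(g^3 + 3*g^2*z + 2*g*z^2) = (g + 7*z)/g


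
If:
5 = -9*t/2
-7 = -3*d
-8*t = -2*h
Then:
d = 7/3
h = -40/9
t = -10/9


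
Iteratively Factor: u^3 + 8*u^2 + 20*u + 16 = (u + 2)*(u^2 + 6*u + 8) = (u + 2)*(u + 4)*(u + 2)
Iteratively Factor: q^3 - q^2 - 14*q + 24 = (q + 4)*(q^2 - 5*q + 6) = (q - 3)*(q + 4)*(q - 2)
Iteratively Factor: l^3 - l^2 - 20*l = (l - 5)*(l^2 + 4*l) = l*(l - 5)*(l + 4)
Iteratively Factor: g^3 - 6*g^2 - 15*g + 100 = (g + 4)*(g^2 - 10*g + 25) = (g - 5)*(g + 4)*(g - 5)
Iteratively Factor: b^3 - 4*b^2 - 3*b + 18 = (b + 2)*(b^2 - 6*b + 9) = (b - 3)*(b + 2)*(b - 3)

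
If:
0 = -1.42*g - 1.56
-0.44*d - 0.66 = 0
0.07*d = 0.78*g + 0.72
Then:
No Solution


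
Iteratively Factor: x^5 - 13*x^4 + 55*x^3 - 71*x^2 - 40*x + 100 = (x - 2)*(x^4 - 11*x^3 + 33*x^2 - 5*x - 50) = (x - 5)*(x - 2)*(x^3 - 6*x^2 + 3*x + 10) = (x - 5)*(x - 2)^2*(x^2 - 4*x - 5) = (x - 5)*(x - 2)^2*(x + 1)*(x - 5)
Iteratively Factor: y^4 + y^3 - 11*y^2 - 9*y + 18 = (y + 2)*(y^3 - y^2 - 9*y + 9) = (y + 2)*(y + 3)*(y^2 - 4*y + 3) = (y - 1)*(y + 2)*(y + 3)*(y - 3)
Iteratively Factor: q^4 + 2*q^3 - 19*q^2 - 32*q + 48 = (q - 1)*(q^3 + 3*q^2 - 16*q - 48) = (q - 1)*(q + 3)*(q^2 - 16) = (q - 1)*(q + 3)*(q + 4)*(q - 4)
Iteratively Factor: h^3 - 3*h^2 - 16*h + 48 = (h - 3)*(h^2 - 16) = (h - 3)*(h + 4)*(h - 4)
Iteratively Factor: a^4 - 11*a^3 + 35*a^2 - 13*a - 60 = (a - 5)*(a^3 - 6*a^2 + 5*a + 12) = (a - 5)*(a - 3)*(a^2 - 3*a - 4) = (a - 5)*(a - 4)*(a - 3)*(a + 1)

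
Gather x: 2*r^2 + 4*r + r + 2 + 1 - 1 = 2*r^2 + 5*r + 2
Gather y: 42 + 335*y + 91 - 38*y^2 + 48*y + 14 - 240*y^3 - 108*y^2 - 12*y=-240*y^3 - 146*y^2 + 371*y + 147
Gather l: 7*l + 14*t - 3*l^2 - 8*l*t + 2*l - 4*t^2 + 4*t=-3*l^2 + l*(9 - 8*t) - 4*t^2 + 18*t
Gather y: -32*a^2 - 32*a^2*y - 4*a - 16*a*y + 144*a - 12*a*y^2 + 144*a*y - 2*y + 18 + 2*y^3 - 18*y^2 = -32*a^2 + 140*a + 2*y^3 + y^2*(-12*a - 18) + y*(-32*a^2 + 128*a - 2) + 18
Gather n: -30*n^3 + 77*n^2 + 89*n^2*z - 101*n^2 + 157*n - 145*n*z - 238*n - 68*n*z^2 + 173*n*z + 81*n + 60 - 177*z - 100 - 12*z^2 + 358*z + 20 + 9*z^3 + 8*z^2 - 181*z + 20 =-30*n^3 + n^2*(89*z - 24) + n*(-68*z^2 + 28*z) + 9*z^3 - 4*z^2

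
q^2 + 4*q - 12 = (q - 2)*(q + 6)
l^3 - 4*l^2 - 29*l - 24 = (l - 8)*(l + 1)*(l + 3)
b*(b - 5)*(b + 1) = b^3 - 4*b^2 - 5*b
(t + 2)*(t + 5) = t^2 + 7*t + 10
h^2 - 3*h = h*(h - 3)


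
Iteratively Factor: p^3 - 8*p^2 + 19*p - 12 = (p - 1)*(p^2 - 7*p + 12) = (p - 3)*(p - 1)*(p - 4)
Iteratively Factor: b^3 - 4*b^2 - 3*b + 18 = (b + 2)*(b^2 - 6*b + 9) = (b - 3)*(b + 2)*(b - 3)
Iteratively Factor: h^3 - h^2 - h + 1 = (h - 1)*(h^2 - 1) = (h - 1)*(h + 1)*(h - 1)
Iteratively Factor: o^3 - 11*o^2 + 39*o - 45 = (o - 3)*(o^2 - 8*o + 15) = (o - 3)^2*(o - 5)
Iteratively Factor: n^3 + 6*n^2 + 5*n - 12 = (n + 4)*(n^2 + 2*n - 3) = (n - 1)*(n + 4)*(n + 3)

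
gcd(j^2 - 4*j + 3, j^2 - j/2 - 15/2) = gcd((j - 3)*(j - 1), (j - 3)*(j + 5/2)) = j - 3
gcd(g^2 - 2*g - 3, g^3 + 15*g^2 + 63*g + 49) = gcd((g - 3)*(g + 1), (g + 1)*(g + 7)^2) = g + 1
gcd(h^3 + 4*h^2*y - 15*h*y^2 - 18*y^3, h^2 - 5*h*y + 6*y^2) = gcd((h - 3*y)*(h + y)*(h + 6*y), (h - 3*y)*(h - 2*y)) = -h + 3*y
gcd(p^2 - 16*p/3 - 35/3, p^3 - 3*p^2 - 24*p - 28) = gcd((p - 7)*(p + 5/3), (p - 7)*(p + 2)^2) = p - 7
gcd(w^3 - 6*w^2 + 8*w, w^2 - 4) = w - 2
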